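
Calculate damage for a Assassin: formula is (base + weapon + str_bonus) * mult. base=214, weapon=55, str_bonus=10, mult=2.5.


Sum base + weapon + str = 214 + 55 + 10 = 279
Multiply by 2.5:
279 * 2.5 = 697.5

697.5 damage


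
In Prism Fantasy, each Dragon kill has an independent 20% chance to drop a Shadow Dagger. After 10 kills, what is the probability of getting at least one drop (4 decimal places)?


P(at least one) = 1 - P(none) = 1 - (1-p)^n
p = 20/100 = 0.2
1 - p = 0.8
(1 - p)^10 = 0.8^10 = 0.107374
P(at least one) = 1 - 0.107374 = 0.8926

0.8926


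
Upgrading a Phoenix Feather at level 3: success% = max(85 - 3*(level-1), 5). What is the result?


raw_rate = 85 - 3 * (3 - 1)
= 85 - 3 * 2
= 85 - 6
= 79
Apply floor: max(79, 5) = 79%

79%


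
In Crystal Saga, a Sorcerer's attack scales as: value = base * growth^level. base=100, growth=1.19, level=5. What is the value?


value = base * growth^level
= 100 * 1.19^5
= 100 * 2.386354
= 238.64

238.64 attack


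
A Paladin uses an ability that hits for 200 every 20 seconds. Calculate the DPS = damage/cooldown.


DPS = damage / cooldown
= 200 / 20
= 10.00

10.00 DPS


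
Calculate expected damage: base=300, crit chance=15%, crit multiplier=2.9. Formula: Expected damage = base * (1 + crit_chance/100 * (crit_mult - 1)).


E[dmg] = base * (1 + crit_chance * (crit_mult - 1))
cc as decimal = 15/100 = 0.15
cm - 1 = 2.9 - 1 = 1.9
Bonus factor = 0.15 * 1.9 = 0.285
Total multiplier = 1 + 0.285 = 1.285
Expected damage = 300 * 1.285 = 385.50

385.50 damage


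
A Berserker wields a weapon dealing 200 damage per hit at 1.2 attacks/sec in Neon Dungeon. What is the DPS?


DPS = damage * attack_speed
= 200 * 1.2
= 240.0

240.0 DPS


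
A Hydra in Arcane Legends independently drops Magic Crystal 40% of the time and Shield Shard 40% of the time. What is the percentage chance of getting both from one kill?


For independent events, P(both) = P(A) * P(B)
= 40% * 40%
= 1600 / 100 %
= 16.0%

16.0%


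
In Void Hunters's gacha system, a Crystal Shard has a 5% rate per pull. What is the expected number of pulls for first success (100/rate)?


Expected pulls for a geometric distribution = 1/p = 100 / rate%
= 100 / 5
= 20.0

20.0 pulls


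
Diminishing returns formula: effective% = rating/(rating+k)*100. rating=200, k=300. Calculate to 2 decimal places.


effective% = rating / (rating + k) * 100
= 200 / (200 + 300) * 100
= 200 / 500 * 100
= 0.4 * 100
= 40.00%

40.00%


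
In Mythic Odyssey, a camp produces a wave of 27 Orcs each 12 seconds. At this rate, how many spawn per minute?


Spawns per minute = count * (60 / interval)
= 27 * (60 / 12)
= 27 * 5.0
= 135.0

135.0 per minute


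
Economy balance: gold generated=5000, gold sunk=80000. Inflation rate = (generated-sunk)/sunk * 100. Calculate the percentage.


Net gold = 5000 - 80000 = -75000
Inflation rate = net / sunk * 100 = -75000 / 80000 * 100
= -0.9375 * 100
= -93.75%

-93.75%


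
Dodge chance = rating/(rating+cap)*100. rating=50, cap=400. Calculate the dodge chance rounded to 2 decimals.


dodge% = 50 / (50 + 400) * 100
= 50 / 450 * 100
= 0.111111 * 100
= 11.11%

11.11%


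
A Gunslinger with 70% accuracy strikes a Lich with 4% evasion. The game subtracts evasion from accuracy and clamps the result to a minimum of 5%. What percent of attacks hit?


accuracy - evasion = 70 - 4 = 66
Apply floor: max(66, 5) = 66
Hit chance = 66%

66%


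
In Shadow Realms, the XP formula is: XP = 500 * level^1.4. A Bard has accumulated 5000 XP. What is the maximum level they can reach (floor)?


XP = 500 * level^1.4, so level = (XP / 500)^(1/1.4)
= (5000 / 500)^(1/1.4)
= 10.0^0.7143
= 5.1795
Floor: level = 5

level 5


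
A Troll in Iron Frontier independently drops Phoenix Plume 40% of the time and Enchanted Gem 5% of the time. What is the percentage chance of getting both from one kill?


For independent events, P(both) = P(A) * P(B)
= 40% * 5%
= 200 / 100 %
= 2.0%

2.0%


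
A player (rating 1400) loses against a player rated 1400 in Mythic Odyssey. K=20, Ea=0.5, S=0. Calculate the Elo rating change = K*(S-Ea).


Elo update: delta = K * (S - Ea), where S = 0 (loses)
S - Ea = 0 - 0.5 = -0.5
Rating change = 20 * -0.5
= -10.00

-10.00 rating points


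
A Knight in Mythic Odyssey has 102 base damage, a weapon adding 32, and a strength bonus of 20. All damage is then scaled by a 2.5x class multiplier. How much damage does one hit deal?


Sum base + weapon + str = 102 + 32 + 20 = 154
Multiply by 2.5:
154 * 2.5 = 385.0

385.0 damage


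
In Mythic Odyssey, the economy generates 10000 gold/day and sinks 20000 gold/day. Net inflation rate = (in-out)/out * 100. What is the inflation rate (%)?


Net gold = 10000 - 20000 = -10000
Inflation rate = net / sunk * 100 = -10000 / 20000 * 100
= -0.5 * 100
= -50.00%

-50.00%


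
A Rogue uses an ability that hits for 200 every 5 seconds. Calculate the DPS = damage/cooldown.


DPS = damage / cooldown
= 200 / 5
= 40.00

40.00 DPS


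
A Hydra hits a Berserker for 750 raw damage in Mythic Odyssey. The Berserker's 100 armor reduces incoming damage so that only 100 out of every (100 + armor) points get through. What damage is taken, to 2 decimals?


actual = 750 * 100 / (100 + 100)
= 750 * 100 / 200
= 75000 / 200
= 375.00

375.00 damage


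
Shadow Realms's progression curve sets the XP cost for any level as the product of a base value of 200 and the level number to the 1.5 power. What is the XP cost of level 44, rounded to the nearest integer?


XP = 200 * level^1.5
Substitute level = 44:
XP = 200 * 44^1.5
= 200 * 291.863
= 58373

58373 XP


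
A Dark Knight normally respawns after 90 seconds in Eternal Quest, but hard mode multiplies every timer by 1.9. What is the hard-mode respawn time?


Respawn time = base * multiplier
= 90 * 1.9
= 171.0 seconds

171.0 seconds


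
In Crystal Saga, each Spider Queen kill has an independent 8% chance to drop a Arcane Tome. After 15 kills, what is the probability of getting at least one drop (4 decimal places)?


P(at least one) = 1 - P(none) = 1 - (1-p)^n
p = 8/100 = 0.08
1 - p = 0.92
(1 - p)^15 = 0.92^15 = 0.286297
P(at least one) = 1 - 0.286297 = 0.7137

0.7137


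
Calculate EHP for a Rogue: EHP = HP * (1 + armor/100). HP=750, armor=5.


EHP = 750 * (1 + 5/100)
= 750 * (1 + 0.05)
= 750 * 1.05
= 787.5

787.5 EHP


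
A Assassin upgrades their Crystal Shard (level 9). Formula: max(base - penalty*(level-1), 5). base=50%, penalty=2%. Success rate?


raw_rate = 50 - 2 * (9 - 1)
= 50 - 2 * 8
= 50 - 16
= 34
Apply floor: max(34, 5) = 34%

34%


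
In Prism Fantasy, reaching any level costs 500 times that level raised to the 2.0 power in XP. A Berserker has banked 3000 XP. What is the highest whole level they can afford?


XP = 500 * level^2.0, so level = (XP / 500)^(1/2.0)
= (3000 / 500)^(1/2.0)
= 6.0^0.5
= 2.4495
Floor: level = 2

level 2


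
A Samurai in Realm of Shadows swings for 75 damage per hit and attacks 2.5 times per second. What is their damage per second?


DPS = damage * attack_speed
= 75 * 2.5
= 187.5

187.5 DPS


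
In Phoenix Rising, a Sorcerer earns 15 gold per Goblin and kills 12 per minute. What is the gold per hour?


Gold per minute = 15 * 12 = 180
Gold per hour = 180 * 60 = 10800

10800 gold/hour


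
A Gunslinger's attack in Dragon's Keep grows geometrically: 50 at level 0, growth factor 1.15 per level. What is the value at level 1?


value = base * growth^level
= 50 * 1.15^1
= 50 * 1.15
= 57.50

57.50 attack


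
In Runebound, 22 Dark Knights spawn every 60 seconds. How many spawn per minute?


Spawns per minute = count * (60 / interval)
= 22 * (60 / 60)
= 22 * 1.0
= 22.0

22.0 per minute


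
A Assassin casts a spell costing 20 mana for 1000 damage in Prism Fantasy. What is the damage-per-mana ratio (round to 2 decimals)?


Efficiency = damage / mana
= 1000 / 20
= 50.00

50.00 dmg/mana


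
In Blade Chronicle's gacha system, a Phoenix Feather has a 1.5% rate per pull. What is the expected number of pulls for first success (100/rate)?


Expected pulls for a geometric distribution = 1/p = 100 / rate%
= 100 / 1.5
= 66.67

66.67 pulls


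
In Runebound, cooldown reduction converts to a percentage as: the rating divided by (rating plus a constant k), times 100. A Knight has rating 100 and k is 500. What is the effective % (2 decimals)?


effective% = rating / (rating + k) * 100
= 100 / (100 + 500) * 100
= 100 / 600 * 100
= 0.166667 * 100
= 16.67%

16.67%


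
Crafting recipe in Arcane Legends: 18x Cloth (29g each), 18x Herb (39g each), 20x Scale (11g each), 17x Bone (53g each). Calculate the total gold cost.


Cost breakdown:
  Cloth: 18 * 29 = 522
  Herb: 18 * 39 = 702
  Scale: 20 * 11 = 220
  Bone: 17 * 53 = 901
Total = 522 + 702 + 220 + 901 = 2345

2345 gold


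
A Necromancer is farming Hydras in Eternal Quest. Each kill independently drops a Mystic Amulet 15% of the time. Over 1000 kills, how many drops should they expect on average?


Expected drops = kills * (drop_rate / 100)
= 1000 * (15 / 100)
= 1000 * 0.15
= 150.0

150.0 drops


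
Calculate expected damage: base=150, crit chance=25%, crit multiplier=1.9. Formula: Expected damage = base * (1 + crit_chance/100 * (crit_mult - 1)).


E[dmg] = base * (1 + crit_chance * (crit_mult - 1))
cc as decimal = 25/100 = 0.25
cm - 1 = 1.9 - 1 = 0.9
Bonus factor = 0.25 * 0.9 = 0.225
Total multiplier = 1 + 0.225 = 1.225
Expected damage = 150 * 1.225 = 183.75

183.75 damage


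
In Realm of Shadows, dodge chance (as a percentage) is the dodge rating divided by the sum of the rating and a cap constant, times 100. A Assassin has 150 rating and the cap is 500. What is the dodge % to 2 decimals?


dodge% = 150 / (150 + 500) * 100
= 150 / 650 * 100
= 0.230769 * 100
= 23.08%

23.08%


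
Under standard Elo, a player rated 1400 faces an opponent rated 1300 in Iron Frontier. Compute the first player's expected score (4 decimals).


Elo expected score: Ea = 1/(1 + 10^((Rb-Ra)/400))
Rb - Ra = 1300 - 1400 = -100
(Rb-Ra)/400 = -100/400 = -0.25
10^-0.25 = 0.562341
Ea = 1/(1 + 0.562341) = 1/1.562341 = 0.6401

0.6401


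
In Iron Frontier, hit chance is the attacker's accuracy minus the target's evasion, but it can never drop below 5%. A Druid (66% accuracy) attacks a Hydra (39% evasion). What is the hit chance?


accuracy - evasion = 66 - 39 = 27
Apply floor: max(27, 5) = 27
Hit chance = 27%

27%


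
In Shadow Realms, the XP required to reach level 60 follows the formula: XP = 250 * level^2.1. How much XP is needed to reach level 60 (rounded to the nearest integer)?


XP = 250 * level^2.1
Substitute level = 60:
XP = 250 * 60^2.1
= 250 * 5421.4771
= 1355369

1355369 XP


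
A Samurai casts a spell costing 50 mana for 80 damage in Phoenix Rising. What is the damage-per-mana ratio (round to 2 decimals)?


Efficiency = damage / mana
= 80 / 50
= 1.60

1.60 dmg/mana


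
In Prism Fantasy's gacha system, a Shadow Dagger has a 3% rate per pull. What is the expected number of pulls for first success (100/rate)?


Expected pulls for a geometric distribution = 1/p = 100 / rate%
= 100 / 3
= 33.33

33.33 pulls


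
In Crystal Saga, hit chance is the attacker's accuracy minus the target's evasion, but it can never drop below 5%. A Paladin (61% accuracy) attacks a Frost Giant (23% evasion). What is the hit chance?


accuracy - evasion = 61 - 23 = 38
Apply floor: max(38, 5) = 38
Hit chance = 38%

38%


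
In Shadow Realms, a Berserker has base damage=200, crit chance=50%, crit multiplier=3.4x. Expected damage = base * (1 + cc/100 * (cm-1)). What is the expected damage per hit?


E[dmg] = base * (1 + crit_chance * (crit_mult - 1))
cc as decimal = 50/100 = 0.5
cm - 1 = 3.4 - 1 = 2.4
Bonus factor = 0.5 * 2.4 = 1.2
Total multiplier = 1 + 1.2 = 2.2
Expected damage = 200 * 2.2 = 440.00

440.00 damage


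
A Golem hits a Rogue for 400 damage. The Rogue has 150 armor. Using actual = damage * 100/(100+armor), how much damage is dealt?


actual = 400 * 100 / (100 + 150)
= 400 * 100 / 250
= 40000 / 250
= 160.00

160.00 damage


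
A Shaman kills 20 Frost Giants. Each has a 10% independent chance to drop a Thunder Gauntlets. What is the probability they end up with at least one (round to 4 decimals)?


P(at least one) = 1 - P(none) = 1 - (1-p)^n
p = 10/100 = 0.1
1 - p = 0.9
(1 - p)^20 = 0.9^20 = 0.121577
P(at least one) = 1 - 0.121577 = 0.8784

0.8784


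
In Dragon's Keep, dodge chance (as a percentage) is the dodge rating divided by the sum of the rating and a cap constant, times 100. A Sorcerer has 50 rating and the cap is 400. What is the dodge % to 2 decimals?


dodge% = 50 / (50 + 400) * 100
= 50 / 450 * 100
= 0.111111 * 100
= 11.11%

11.11%


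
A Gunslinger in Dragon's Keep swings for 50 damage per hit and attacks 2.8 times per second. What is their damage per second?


DPS = damage * attack_speed
= 50 * 2.8
= 140.0

140.0 DPS


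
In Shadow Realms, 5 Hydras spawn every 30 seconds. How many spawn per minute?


Spawns per minute = count * (60 / interval)
= 5 * (60 / 30)
= 5 * 2.0
= 10.0

10.0 per minute


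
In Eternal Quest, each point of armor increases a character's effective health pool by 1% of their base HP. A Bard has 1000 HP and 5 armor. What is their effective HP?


EHP = 1000 * (1 + 5/100)
= 1000 * (1 + 0.05)
= 1000 * 1.05
= 1050.0

1050.0 EHP


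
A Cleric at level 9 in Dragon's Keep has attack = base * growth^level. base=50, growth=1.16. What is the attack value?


value = base * growth^level
= 50 * 1.16^9
= 50 * 3.802961
= 190.15

190.15 attack


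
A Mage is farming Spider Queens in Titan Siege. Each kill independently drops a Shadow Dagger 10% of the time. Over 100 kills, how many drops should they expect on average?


Expected drops = kills * (drop_rate / 100)
= 100 * (10 / 100)
= 100 * 0.1
= 10.0

10.0 drops


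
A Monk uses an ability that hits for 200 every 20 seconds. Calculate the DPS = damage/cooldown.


DPS = damage / cooldown
= 200 / 20
= 10.00

10.00 DPS


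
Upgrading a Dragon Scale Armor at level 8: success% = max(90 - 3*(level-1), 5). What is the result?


raw_rate = 90 - 3 * (8 - 1)
= 90 - 3 * 7
= 90 - 21
= 69
Apply floor: max(69, 5) = 69%

69%


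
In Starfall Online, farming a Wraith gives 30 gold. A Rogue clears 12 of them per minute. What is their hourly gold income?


Gold per minute = 30 * 12 = 360
Gold per hour = 360 * 60 = 21600

21600 gold/hour


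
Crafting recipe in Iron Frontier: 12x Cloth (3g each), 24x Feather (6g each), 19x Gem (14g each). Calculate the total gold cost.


Cost breakdown:
  Cloth: 12 * 3 = 36
  Feather: 24 * 6 = 144
  Gem: 19 * 14 = 266
Total = 36 + 144 + 266 = 446

446 gold


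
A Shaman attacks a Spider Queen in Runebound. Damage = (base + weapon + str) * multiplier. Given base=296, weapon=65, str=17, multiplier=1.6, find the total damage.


Sum base + weapon + str = 296 + 65 + 17 = 378
Multiply by 1.6:
378 * 1.6 = 604.8

604.8 damage


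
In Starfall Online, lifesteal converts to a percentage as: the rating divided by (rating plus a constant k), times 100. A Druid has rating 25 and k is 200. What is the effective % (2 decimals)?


effective% = rating / (rating + k) * 100
= 25 / (25 + 200) * 100
= 25 / 225 * 100
= 0.111111 * 100
= 11.11%

11.11%


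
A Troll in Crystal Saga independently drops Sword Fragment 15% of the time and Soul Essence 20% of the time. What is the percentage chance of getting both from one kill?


For independent events, P(both) = P(A) * P(B)
= 15% * 20%
= 300 / 100 %
= 3.0%

3.0%


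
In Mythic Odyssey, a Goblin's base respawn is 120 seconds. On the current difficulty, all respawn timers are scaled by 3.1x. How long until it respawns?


Respawn time = base * multiplier
= 120 * 3.1
= 372.0 seconds

372.0 seconds


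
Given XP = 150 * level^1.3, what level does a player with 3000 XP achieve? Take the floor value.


XP = 150 * level^1.3, so level = (XP / 150)^(1/1.3)
= (3000 / 150)^(1/1.3)
= 20.0^0.7692
= 10.0183
Floor: level = 10

level 10


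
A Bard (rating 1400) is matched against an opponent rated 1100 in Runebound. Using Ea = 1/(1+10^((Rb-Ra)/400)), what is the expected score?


Elo expected score: Ea = 1/(1 + 10^((Rb-Ra)/400))
Rb - Ra = 1100 - 1400 = -300
(Rb-Ra)/400 = -300/400 = -0.75
10^-0.75 = 0.177828
Ea = 1/(1 + 0.177828) = 1/1.177828 = 0.8490

0.8490


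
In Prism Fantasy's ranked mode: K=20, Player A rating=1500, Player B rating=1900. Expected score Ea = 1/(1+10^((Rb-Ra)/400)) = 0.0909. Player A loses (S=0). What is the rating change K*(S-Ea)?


Elo update: delta = K * (S - Ea), where S = 0 (loses)
S - Ea = 0 - 0.0909 = -0.0909
Rating change = 20 * -0.0909
= -1.82

-1.82 rating points


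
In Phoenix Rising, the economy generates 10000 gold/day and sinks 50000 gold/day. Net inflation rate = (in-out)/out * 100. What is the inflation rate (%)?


Net gold = 10000 - 50000 = -40000
Inflation rate = net / sunk * 100 = -40000 / 50000 * 100
= -0.8 * 100
= -80.00%

-80.00%


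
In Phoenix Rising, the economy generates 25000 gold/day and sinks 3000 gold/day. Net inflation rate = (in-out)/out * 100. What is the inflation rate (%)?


Net gold = 25000 - 3000 = 22000
Inflation rate = net / sunk * 100 = 22000 / 3000 * 100
= 7.333333 * 100
= 733.33%

733.33%


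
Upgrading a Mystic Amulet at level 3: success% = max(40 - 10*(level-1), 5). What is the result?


raw_rate = 40 - 10 * (3 - 1)
= 40 - 10 * 2
= 40 - 20
= 20
Apply floor: max(20, 5) = 20%

20%


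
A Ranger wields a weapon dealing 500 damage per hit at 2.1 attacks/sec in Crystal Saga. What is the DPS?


DPS = damage * attack_speed
= 500 * 2.1
= 1050.0

1050.0 DPS


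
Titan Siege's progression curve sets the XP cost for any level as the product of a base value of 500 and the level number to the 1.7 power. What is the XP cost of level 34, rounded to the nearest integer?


XP = 500 * level^1.7
Substitute level = 34:
XP = 500 * 34^1.7
= 500 * 401.3416
= 200671

200671 XP


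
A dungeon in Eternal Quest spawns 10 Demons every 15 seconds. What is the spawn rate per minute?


Spawns per minute = count * (60 / interval)
= 10 * (60 / 15)
= 10 * 4.0
= 40.0

40.0 per minute


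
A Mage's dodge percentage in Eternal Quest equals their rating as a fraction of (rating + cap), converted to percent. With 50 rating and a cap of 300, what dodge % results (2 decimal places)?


dodge% = 50 / (50 + 300) * 100
= 50 / 350 * 100
= 0.142857 * 100
= 14.29%

14.29%


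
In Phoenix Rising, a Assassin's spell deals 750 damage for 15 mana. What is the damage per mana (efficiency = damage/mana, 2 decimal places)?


Efficiency = damage / mana
= 750 / 15
= 50.00

50.00 dmg/mana


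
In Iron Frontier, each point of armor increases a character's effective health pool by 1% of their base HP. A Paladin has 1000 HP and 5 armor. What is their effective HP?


EHP = 1000 * (1 + 5/100)
= 1000 * (1 + 0.05)
= 1000 * 1.05
= 1050.0

1050.0 EHP


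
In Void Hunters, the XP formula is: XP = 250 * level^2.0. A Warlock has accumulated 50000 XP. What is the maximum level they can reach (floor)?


XP = 250 * level^2.0, so level = (XP / 250)^(1/2.0)
= (50000 / 250)^(1/2.0)
= 200.0^0.5
= 14.1421
Floor: level = 14

level 14


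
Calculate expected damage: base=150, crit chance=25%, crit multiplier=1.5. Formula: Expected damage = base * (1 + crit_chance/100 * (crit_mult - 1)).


E[dmg] = base * (1 + crit_chance * (crit_mult - 1))
cc as decimal = 25/100 = 0.25
cm - 1 = 1.5 - 1 = 0.5
Bonus factor = 0.25 * 0.5 = 0.125
Total multiplier = 1 + 0.125 = 1.125
Expected damage = 150 * 1.125 = 168.75

168.75 damage


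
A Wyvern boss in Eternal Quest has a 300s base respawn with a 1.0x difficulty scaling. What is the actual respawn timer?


Respawn time = base * multiplier
= 300 * 1.0
= 300.0 seconds

300.0 seconds


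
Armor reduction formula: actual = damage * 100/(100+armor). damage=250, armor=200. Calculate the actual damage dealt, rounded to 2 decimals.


actual = 250 * 100 / (100 + 200)
= 250 * 100 / 300
= 25000 / 300
= 83.33

83.33 damage


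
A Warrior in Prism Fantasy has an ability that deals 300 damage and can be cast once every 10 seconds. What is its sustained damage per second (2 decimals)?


DPS = damage / cooldown
= 300 / 10
= 30.00

30.00 DPS


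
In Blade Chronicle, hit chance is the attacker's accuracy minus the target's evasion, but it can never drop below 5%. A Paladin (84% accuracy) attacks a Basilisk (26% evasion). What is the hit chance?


accuracy - evasion = 84 - 26 = 58
Apply floor: max(58, 5) = 58
Hit chance = 58%

58%


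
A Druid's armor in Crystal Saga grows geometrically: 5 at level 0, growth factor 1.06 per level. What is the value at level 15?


value = base * growth^level
= 5 * 1.06^15
= 5 * 2.396558
= 11.98

11.98 armor


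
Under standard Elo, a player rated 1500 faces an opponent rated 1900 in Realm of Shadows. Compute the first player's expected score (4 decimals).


Elo expected score: Ea = 1/(1 + 10^((Rb-Ra)/400))
Rb - Ra = 1900 - 1500 = 400
(Rb-Ra)/400 = 400/400 = 1.0
10^1.0 = 10.0
Ea = 1/(1 + 10.0) = 1/11.0 = 0.0909

0.0909


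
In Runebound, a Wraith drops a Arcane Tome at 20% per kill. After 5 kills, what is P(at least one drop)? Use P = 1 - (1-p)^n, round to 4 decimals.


P(at least one) = 1 - P(none) = 1 - (1-p)^n
p = 20/100 = 0.2
1 - p = 0.8
(1 - p)^5 = 0.8^5 = 0.327680
P(at least one) = 1 - 0.327680 = 0.6723

0.6723


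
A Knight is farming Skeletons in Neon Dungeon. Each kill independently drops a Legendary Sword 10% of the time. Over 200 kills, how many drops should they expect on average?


Expected drops = kills * (drop_rate / 100)
= 200 * (10 / 100)
= 200 * 0.1
= 20.0

20.0 drops


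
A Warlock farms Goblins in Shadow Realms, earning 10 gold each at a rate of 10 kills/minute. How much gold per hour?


Gold per minute = 10 * 10 = 100
Gold per hour = 100 * 60 = 6000

6000 gold/hour


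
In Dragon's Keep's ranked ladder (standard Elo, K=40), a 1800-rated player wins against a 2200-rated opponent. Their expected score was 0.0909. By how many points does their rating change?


Elo update: delta = K * (S - Ea), where S = 1 (wins)
S - Ea = 1 - 0.0909 = 0.9091
Rating change = 40 * 0.9091
= 36.36

36.36 rating points


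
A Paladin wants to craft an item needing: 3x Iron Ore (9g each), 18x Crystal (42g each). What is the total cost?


Cost breakdown:
  Iron Ore: 3 * 9 = 27
  Crystal: 18 * 42 = 756
Total = 27 + 756 = 783

783 gold


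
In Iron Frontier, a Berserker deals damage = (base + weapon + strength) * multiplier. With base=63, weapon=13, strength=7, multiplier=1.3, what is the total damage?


Sum base + weapon + str = 63 + 13 + 7 = 83
Multiply by 1.3:
83 * 1.3 = 107.9

107.9 damage


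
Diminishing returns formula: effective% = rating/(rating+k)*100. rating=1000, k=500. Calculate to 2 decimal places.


effective% = rating / (rating + k) * 100
= 1000 / (1000 + 500) * 100
= 1000 / 1500 * 100
= 0.666667 * 100
= 66.67%

66.67%


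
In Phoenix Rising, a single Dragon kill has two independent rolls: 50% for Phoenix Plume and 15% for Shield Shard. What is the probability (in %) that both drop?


For independent events, P(both) = P(A) * P(B)
= 50% * 15%
= 750 / 100 %
= 7.5%

7.5%


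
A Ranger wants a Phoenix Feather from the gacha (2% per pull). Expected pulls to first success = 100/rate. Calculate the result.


Expected pulls for a geometric distribution = 1/p = 100 / rate%
= 100 / 2
= 50.0

50.0 pulls


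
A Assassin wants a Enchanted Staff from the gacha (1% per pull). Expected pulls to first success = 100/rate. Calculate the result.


Expected pulls for a geometric distribution = 1/p = 100 / rate%
= 100 / 1
= 100.0

100.0 pulls


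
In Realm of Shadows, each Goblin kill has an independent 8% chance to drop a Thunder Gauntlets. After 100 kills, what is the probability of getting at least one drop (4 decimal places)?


P(at least one) = 1 - P(none) = 1 - (1-p)^n
p = 8/100 = 0.08
1 - p = 0.92
(1 - p)^100 = 0.92^100 = 0.000239
P(at least one) = 1 - 0.000239 = 0.9998

0.9998


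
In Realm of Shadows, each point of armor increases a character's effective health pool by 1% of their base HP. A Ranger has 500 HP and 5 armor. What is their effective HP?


EHP = 500 * (1 + 5/100)
= 500 * (1 + 0.05)
= 500 * 1.05
= 525.0

525.0 EHP


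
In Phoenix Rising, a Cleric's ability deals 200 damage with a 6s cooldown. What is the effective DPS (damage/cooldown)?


DPS = damage / cooldown
= 200 / 6
= 33.33

33.33 DPS


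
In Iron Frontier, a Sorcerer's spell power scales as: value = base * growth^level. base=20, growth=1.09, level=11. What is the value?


value = base * growth^level
= 20 * 1.09^11
= 20 * 2.580426
= 51.61

51.61 spell power


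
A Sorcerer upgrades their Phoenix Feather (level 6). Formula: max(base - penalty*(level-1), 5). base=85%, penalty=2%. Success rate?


raw_rate = 85 - 2 * (6 - 1)
= 85 - 2 * 5
= 85 - 10
= 75
Apply floor: max(75, 5) = 75%

75%


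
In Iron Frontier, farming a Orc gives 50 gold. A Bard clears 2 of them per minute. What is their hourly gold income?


Gold per minute = 50 * 2 = 100
Gold per hour = 100 * 60 = 6000

6000 gold/hour


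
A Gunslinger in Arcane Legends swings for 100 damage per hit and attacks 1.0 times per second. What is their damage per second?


DPS = damage * attack_speed
= 100 * 1.0
= 100.0

100.0 DPS


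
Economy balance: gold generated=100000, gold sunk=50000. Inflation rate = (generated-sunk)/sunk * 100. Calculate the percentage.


Net gold = 100000 - 50000 = 50000
Inflation rate = net / sunk * 100 = 50000 / 50000 * 100
= 1.0 * 100
= 100.00%

100.00%


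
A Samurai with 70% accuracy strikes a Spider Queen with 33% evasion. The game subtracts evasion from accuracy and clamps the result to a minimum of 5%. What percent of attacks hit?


accuracy - evasion = 70 - 33 = 37
Apply floor: max(37, 5) = 37
Hit chance = 37%

37%


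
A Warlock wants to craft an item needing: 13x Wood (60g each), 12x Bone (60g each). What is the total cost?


Cost breakdown:
  Wood: 13 * 60 = 780
  Bone: 12 * 60 = 720
Total = 780 + 720 = 1500

1500 gold


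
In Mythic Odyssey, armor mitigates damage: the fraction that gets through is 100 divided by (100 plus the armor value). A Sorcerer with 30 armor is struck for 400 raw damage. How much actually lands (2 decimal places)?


actual = 400 * 100 / (100 + 30)
= 400 * 100 / 130
= 40000 / 130
= 307.69

307.69 damage


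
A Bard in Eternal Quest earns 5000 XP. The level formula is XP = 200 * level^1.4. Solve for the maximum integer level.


XP = 200 * level^1.4, so level = (XP / 200)^(1/1.4)
= (5000 / 200)^(1/1.4)
= 25.0^0.7143
= 9.9662
Floor: level = 9

level 9


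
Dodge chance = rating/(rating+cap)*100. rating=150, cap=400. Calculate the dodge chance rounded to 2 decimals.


dodge% = 150 / (150 + 400) * 100
= 150 / 550 * 100
= 0.272727 * 100
= 27.27%

27.27%


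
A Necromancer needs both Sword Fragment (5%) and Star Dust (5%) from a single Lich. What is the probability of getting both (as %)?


For independent events, P(both) = P(A) * P(B)
= 5% * 5%
= 25 / 100 %
= 0.25%

0.25%


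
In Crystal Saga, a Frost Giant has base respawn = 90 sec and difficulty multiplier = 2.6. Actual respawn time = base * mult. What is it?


Respawn time = base * multiplier
= 90 * 2.6
= 234.0 seconds

234.0 seconds


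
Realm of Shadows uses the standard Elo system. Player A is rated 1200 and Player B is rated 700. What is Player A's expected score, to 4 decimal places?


Elo expected score: Ea = 1/(1 + 10^((Rb-Ra)/400))
Rb - Ra = 700 - 1200 = -500
(Rb-Ra)/400 = -500/400 = -1.25
10^-1.25 = 0.056234
Ea = 1/(1 + 0.056234) = 1/1.056234 = 0.9468

0.9468


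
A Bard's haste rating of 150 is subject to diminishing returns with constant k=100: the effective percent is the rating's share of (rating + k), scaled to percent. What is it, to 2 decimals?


effective% = rating / (rating + k) * 100
= 150 / (150 + 100) * 100
= 150 / 250 * 100
= 0.6 * 100
= 60.00%

60.00%


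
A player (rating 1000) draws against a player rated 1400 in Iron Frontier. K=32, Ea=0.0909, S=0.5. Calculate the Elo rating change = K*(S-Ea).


Elo update: delta = K * (S - Ea), where S = 0.5 (draws)
S - Ea = 0.5 - 0.0909 = 0.4091
Rating change = 32 * 0.4091
= 13.09

13.09 rating points


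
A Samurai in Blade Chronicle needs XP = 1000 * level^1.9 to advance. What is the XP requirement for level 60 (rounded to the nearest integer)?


XP = 1000 * level^1.9
Substitute level = 60:
XP = 1000 * 60^1.9
= 1000 * 2390.4924
= 2390492

2390492 XP


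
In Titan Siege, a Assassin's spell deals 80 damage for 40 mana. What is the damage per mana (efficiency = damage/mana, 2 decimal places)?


Efficiency = damage / mana
= 80 / 40
= 2.00

2.00 dmg/mana


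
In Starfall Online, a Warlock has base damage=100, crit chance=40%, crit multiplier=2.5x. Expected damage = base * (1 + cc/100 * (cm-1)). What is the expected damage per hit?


E[dmg] = base * (1 + crit_chance * (crit_mult - 1))
cc as decimal = 40/100 = 0.4
cm - 1 = 2.5 - 1 = 1.5
Bonus factor = 0.4 * 1.5 = 0.6
Total multiplier = 1 + 0.6 = 1.6
Expected damage = 100 * 1.6 = 160.00

160.00 damage


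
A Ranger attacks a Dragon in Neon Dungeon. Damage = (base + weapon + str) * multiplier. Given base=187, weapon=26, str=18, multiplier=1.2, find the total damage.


Sum base + weapon + str = 187 + 26 + 18 = 231
Multiply by 1.2:
231 * 1.2 = 277.2

277.2 damage


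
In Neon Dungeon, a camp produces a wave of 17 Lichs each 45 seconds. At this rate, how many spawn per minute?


Spawns per minute = count * (60 / interval)
= 17 * (60 / 45)
= 17 * 1.3333
= 22.67

22.67 per minute


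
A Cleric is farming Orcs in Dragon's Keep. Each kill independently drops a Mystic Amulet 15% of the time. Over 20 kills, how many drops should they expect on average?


Expected drops = kills * (drop_rate / 100)
= 20 * (15 / 100)
= 20 * 0.15
= 3.0

3.0 drops


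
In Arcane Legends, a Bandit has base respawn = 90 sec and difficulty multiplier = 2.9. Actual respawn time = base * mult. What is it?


Respawn time = base * multiplier
= 90 * 2.9
= 261.0 seconds

261.0 seconds


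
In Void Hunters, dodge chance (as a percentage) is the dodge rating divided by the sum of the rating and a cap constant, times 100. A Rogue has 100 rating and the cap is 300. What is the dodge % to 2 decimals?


dodge% = 100 / (100 + 300) * 100
= 100 / 400 * 100
= 0.25 * 100
= 25.00%

25.00%


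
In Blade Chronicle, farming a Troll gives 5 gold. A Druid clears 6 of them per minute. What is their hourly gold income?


Gold per minute = 5 * 6 = 30
Gold per hour = 30 * 60 = 1800

1800 gold/hour


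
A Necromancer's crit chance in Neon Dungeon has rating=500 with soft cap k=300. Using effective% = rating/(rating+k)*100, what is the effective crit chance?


effective% = rating / (rating + k) * 100
= 500 / (500 + 300) * 100
= 500 / 800 * 100
= 0.625 * 100
= 62.50%

62.50%


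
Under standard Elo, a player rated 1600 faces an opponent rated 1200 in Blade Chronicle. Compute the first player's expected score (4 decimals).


Elo expected score: Ea = 1/(1 + 10^((Rb-Ra)/400))
Rb - Ra = 1200 - 1600 = -400
(Rb-Ra)/400 = -400/400 = -1.0
10^-1.0 = 0.1
Ea = 1/(1 + 0.1) = 1/1.1 = 0.9091

0.9091


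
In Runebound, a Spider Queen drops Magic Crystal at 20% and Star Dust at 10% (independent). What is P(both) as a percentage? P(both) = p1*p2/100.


For independent events, P(both) = P(A) * P(B)
= 20% * 10%
= 200 / 100 %
= 2.0%

2.0%


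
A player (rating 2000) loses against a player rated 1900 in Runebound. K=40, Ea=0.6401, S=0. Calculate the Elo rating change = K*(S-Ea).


Elo update: delta = K * (S - Ea), where S = 0 (loses)
S - Ea = 0 - 0.6401 = -0.6401
Rating change = 40 * -0.6401
= -25.60

-25.60 rating points


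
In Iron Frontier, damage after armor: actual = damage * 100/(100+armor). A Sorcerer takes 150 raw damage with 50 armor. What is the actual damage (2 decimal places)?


actual = 150 * 100 / (100 + 50)
= 150 * 100 / 150
= 15000 / 150
= 100.00

100.00 damage


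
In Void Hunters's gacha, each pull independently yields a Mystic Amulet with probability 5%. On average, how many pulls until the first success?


Expected pulls for a geometric distribution = 1/p = 100 / rate%
= 100 / 5
= 20.0

20.0 pulls


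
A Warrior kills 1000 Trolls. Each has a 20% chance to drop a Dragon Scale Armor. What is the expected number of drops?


Expected drops = kills * (drop_rate / 100)
= 1000 * (20 / 100)
= 1000 * 0.2
= 200.0

200.0 drops


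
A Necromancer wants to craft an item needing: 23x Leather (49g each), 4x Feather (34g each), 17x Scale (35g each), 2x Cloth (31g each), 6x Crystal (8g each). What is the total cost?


Cost breakdown:
  Leather: 23 * 49 = 1127
  Feather: 4 * 34 = 136
  Scale: 17 * 35 = 595
  Cloth: 2 * 31 = 62
  Crystal: 6 * 8 = 48
Total = 1127 + 136 + 595 + 62 + 48 = 1968

1968 gold


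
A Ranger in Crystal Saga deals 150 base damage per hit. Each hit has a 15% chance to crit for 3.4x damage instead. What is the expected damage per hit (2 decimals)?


E[dmg] = base * (1 + crit_chance * (crit_mult - 1))
cc as decimal = 15/100 = 0.15
cm - 1 = 3.4 - 1 = 2.4
Bonus factor = 0.15 * 2.4 = 0.36
Total multiplier = 1 + 0.36 = 1.36
Expected damage = 150 * 1.36 = 204.00

204.00 damage


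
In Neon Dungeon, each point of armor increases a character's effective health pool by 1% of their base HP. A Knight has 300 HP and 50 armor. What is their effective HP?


EHP = 300 * (1 + 50/100)
= 300 * (1 + 0.5)
= 300 * 1.5
= 450.0

450.0 EHP


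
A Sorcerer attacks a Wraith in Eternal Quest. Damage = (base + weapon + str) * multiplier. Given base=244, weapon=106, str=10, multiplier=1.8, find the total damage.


Sum base + weapon + str = 244 + 106 + 10 = 360
Multiply by 1.8:
360 * 1.8 = 648.0

648.0 damage


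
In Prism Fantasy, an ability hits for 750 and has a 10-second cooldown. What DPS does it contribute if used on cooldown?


DPS = damage / cooldown
= 750 / 10
= 75.00

75.00 DPS


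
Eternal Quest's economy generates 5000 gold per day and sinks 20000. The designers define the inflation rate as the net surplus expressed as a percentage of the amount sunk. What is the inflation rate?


Net gold = 5000 - 20000 = -15000
Inflation rate = net / sunk * 100 = -15000 / 20000 * 100
= -0.75 * 100
= -75.00%

-75.00%


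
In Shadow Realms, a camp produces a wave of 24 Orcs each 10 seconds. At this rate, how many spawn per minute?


Spawns per minute = count * (60 / interval)
= 24 * (60 / 10)
= 24 * 6.0
= 144.0

144.0 per minute


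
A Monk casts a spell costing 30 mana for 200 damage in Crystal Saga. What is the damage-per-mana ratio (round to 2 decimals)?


Efficiency = damage / mana
= 200 / 30
= 6.67

6.67 dmg/mana


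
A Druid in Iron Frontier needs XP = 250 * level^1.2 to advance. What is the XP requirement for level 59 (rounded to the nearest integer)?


XP = 250 * level^1.2
Substitute level = 59:
XP = 250 * 59^1.2
= 250 * 133.359
= 33340

33340 XP


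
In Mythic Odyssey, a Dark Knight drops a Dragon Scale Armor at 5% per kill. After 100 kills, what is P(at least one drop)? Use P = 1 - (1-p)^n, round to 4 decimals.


P(at least one) = 1 - P(none) = 1 - (1-p)^n
p = 5/100 = 0.05
1 - p = 0.95
(1 - p)^100 = 0.95^100 = 0.005921
P(at least one) = 1 - 0.005921 = 0.9941

0.9941


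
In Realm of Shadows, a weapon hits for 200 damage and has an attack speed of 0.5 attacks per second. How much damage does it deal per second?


DPS = damage * attack_speed
= 200 * 0.5
= 100.0

100.0 DPS


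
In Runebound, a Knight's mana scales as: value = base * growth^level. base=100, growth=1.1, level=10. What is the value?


value = base * growth^level
= 100 * 1.1^10
= 100 * 2.593742
= 259.37

259.37 mana


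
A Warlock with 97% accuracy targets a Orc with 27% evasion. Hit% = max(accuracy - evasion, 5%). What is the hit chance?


accuracy - evasion = 97 - 27 = 70
Apply floor: max(70, 5) = 70
Hit chance = 70%

70%


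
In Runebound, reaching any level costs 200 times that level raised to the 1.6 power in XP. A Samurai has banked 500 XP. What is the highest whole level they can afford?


XP = 200 * level^1.6, so level = (XP / 200)^(1/1.6)
= (500 / 200)^(1/1.6)
= 2.5^0.625
= 1.773
Floor: level = 1

level 1


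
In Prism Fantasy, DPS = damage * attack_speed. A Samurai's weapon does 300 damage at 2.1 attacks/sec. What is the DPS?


DPS = damage * attack_speed
= 300 * 2.1
= 630.0

630.0 DPS


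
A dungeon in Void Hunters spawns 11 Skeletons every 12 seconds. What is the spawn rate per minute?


Spawns per minute = count * (60 / interval)
= 11 * (60 / 12)
= 11 * 5.0
= 55.0

55.0 per minute


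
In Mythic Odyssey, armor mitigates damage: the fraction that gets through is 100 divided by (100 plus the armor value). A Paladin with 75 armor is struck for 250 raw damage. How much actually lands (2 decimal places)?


actual = 250 * 100 / (100 + 75)
= 250 * 100 / 175
= 25000 / 175
= 142.86

142.86 damage


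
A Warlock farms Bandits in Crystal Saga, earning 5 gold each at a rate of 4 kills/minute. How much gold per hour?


Gold per minute = 5 * 4 = 20
Gold per hour = 20 * 60 = 1200

1200 gold/hour


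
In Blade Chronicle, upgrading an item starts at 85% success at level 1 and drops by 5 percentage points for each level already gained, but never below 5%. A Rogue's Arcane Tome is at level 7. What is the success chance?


raw_rate = 85 - 5 * (7 - 1)
= 85 - 5 * 6
= 85 - 30
= 55
Apply floor: max(55, 5) = 55%

55%


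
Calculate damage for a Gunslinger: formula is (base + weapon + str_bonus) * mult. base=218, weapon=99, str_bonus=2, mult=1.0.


Sum base + weapon + str = 218 + 99 + 2 = 319
Multiply by 1.0:
319 * 1.0 = 319.0

319.0 damage


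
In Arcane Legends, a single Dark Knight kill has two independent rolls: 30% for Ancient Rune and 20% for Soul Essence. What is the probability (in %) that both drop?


For independent events, P(both) = P(A) * P(B)
= 30% * 20%
= 600 / 100 %
= 6.0%

6.0%


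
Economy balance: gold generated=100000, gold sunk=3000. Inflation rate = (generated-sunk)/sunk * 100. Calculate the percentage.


Net gold = 100000 - 3000 = 97000
Inflation rate = net / sunk * 100 = 97000 / 3000 * 100
= 32.333333 * 100
= 3233.33%

3233.33%


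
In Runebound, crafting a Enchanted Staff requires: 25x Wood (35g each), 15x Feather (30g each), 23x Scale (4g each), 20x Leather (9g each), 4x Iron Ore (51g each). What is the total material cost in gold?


Cost breakdown:
  Wood: 25 * 35 = 875
  Feather: 15 * 30 = 450
  Scale: 23 * 4 = 92
  Leather: 20 * 9 = 180
  Iron Ore: 4 * 51 = 204
Total = 875 + 450 + 92 + 180 + 204 = 1801

1801 gold


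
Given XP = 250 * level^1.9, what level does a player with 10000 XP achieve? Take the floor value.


XP = 250 * level^1.9, so level = (XP / 250)^(1/1.9)
= (10000 / 250)^(1/1.9)
= 40.0^0.5263
= 6.9693
Floor: level = 6

level 6


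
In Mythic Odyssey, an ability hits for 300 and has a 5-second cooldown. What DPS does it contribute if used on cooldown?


DPS = damage / cooldown
= 300 / 5
= 60.00

60.00 DPS


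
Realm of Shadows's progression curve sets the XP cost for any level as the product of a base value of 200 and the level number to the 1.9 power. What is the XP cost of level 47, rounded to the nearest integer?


XP = 200 * level^1.9
Substitute level = 47:
XP = 200 * 47^1.9
= 200 * 1503.0933
= 300619

300619 XP


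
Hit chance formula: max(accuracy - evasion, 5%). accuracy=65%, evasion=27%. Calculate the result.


accuracy - evasion = 65 - 27 = 38
Apply floor: max(38, 5) = 38
Hit chance = 38%

38%
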